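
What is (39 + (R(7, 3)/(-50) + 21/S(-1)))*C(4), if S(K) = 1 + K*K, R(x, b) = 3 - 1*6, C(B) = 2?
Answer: 2478/25 ≈ 99.120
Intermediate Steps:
R(x, b) = -3 (R(x, b) = 3 - 6 = -3)
S(K) = 1 + K**2
(39 + (R(7, 3)/(-50) + 21/S(-1)))*C(4) = (39 + (-3/(-50) + 21/(1 + (-1)**2)))*2 = (39 + (-3*(-1/50) + 21/(1 + 1)))*2 = (39 + (3/50 + 21/2))*2 = (39 + 264/25)*2 = (1239/25)*2 = 2478/25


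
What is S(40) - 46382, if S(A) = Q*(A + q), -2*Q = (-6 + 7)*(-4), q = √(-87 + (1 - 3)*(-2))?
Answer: -46302 + 2*I*√83 ≈ -46302.0 + 18.221*I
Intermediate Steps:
q = I*√83 (q = √(-87 - 2*(-2)) = √(-87 + 4) = √(-83) = I*√83 ≈ 9.1104*I)
Q = 2 (Q = -(-6 + 7)*(-4)/2 = -(-4)/2 = -½*(-4) = 2)
S(A) = 2*A + 2*I*√83 (S(A) = 2*(A + I*√83) = 2*A + 2*I*√83)
S(40) - 46382 = (2*40 + 2*I*√83) - 46382 = (80 + 2*I*√83) - 46382 = -46302 + 2*I*√83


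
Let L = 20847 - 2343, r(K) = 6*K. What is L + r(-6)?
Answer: 18468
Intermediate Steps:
L = 18504
L + r(-6) = 18504 + 6*(-6) = 18504 - 36 = 18468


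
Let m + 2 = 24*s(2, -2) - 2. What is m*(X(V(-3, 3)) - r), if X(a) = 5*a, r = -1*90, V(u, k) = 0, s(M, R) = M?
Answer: 3960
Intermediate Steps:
r = -90
m = 44 (m = -2 + (24*2 - 2) = -2 + (48 - 2) = -2 + 46 = 44)
m*(X(V(-3, 3)) - r) = 44*(5*0 - 1*(-90)) = 44*(0 + 90) = 44*90 = 3960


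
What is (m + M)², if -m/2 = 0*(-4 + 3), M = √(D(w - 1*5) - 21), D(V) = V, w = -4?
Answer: -30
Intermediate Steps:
M = I*√30 (M = √((-4 - 1*5) - 21) = √((-4 - 5) - 21) = √(-9 - 21) = √(-30) = I*√30 ≈ 5.4772*I)
m = 0 (m = -0*(-4 + 3) = -0*(-1) = -2*0 = 0)
(m + M)² = (0 + I*√30)² = (I*√30)² = -30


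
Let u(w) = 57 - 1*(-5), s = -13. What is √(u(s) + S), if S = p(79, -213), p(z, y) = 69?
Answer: √131 ≈ 11.446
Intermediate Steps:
S = 69
u(w) = 62 (u(w) = 57 + 5 = 62)
√(u(s) + S) = √(62 + 69) = √131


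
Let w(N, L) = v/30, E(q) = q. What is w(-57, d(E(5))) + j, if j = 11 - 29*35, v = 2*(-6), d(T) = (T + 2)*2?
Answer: -5022/5 ≈ -1004.4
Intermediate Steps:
d(T) = 4 + 2*T (d(T) = (2 + T)*2 = 4 + 2*T)
v = -12
w(N, L) = -⅖ (w(N, L) = -12/30 = -12*1/30 = -⅖)
j = -1004 (j = 11 - 1015 = -1004)
w(-57, d(E(5))) + j = -⅖ - 1004 = -5022/5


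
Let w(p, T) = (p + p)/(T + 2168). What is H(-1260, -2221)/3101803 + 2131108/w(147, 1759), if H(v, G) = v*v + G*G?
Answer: 88294423242183/3101803 ≈ 2.8466e+7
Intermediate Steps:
w(p, T) = 2*p/(2168 + T) (w(p, T) = (2*p)/(2168 + T) = 2*p/(2168 + T))
H(v, G) = G**2 + v**2 (H(v, G) = v**2 + G**2 = G**2 + v**2)
H(-1260, -2221)/3101803 + 2131108/w(147, 1759) = ((-2221)**2 + (-1260)**2)/3101803 + 2131108/((2*147/(2168 + 1759))) = (4932841 + 1587600)*(1/3101803) + 2131108/((2*147/3927)) = 6520441*(1/3101803) + 2131108/((2*147*(1/3927))) = 6520441/3101803 + 2131108/(14/187) = 6520441/3101803 + 2131108*(187/14) = 6520441/3101803 + 28465514 = 88294423242183/3101803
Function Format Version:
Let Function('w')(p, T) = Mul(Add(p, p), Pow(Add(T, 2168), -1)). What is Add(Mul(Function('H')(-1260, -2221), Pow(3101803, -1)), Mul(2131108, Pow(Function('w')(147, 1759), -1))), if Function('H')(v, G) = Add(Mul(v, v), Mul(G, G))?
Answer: Rational(88294423242183, 3101803) ≈ 2.8466e+7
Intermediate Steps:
Function('w')(p, T) = Mul(2, p, Pow(Add(2168, T), -1)) (Function('w')(p, T) = Mul(Mul(2, p), Pow(Add(2168, T), -1)) = Mul(2, p, Pow(Add(2168, T), -1)))
Function('H')(v, G) = Add(Pow(G, 2), Pow(v, 2)) (Function('H')(v, G) = Add(Pow(v, 2), Pow(G, 2)) = Add(Pow(G, 2), Pow(v, 2)))
Add(Mul(Function('H')(-1260, -2221), Pow(3101803, -1)), Mul(2131108, Pow(Function('w')(147, 1759), -1))) = Add(Mul(Add(Pow(-2221, 2), Pow(-1260, 2)), Pow(3101803, -1)), Mul(2131108, Pow(Mul(2, 147, Pow(Add(2168, 1759), -1)), -1))) = Add(Mul(Add(4932841, 1587600), Rational(1, 3101803)), Mul(2131108, Pow(Mul(2, 147, Pow(3927, -1)), -1))) = Add(Mul(6520441, Rational(1, 3101803)), Mul(2131108, Pow(Mul(2, 147, Rational(1, 3927)), -1))) = Add(Rational(6520441, 3101803), Mul(2131108, Pow(Rational(14, 187), -1))) = Add(Rational(6520441, 3101803), Mul(2131108, Rational(187, 14))) = Add(Rational(6520441, 3101803), 28465514) = Rational(88294423242183, 3101803)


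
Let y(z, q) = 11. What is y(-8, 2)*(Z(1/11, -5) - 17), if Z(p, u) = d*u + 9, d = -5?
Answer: 187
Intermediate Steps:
Z(p, u) = 9 - 5*u (Z(p, u) = -5*u + 9 = 9 - 5*u)
y(-8, 2)*(Z(1/11, -5) - 17) = 11*((9 - 5*(-5)) - 17) = 11*((9 + 25) - 17) = 11*(34 - 17) = 11*17 = 187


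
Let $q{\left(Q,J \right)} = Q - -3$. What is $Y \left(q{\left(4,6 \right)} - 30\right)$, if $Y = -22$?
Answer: $506$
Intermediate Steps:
$q{\left(Q,J \right)} = 3 + Q$ ($q{\left(Q,J \right)} = Q + 3 = 3 + Q$)
$Y \left(q{\left(4,6 \right)} - 30\right) = - 22 \left(\left(3 + 4\right) - 30\right) = - 22 \left(7 - 30\right) = \left(-22\right) \left(-23\right) = 506$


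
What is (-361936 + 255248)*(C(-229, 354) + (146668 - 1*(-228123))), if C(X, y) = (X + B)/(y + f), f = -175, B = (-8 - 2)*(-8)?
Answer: -7157424798720/179 ≈ -3.9986e+10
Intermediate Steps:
B = 80 (B = -10*(-8) = 80)
C(X, y) = (80 + X)/(-175 + y) (C(X, y) = (X + 80)/(y - 175) = (80 + X)/(-175 + y))
(-361936 + 255248)*(C(-229, 354) + (146668 - 1*(-228123))) = (-361936 + 255248)*((80 - 229)/(-175 + 354) + (146668 - 1*(-228123))) = -106688*(-149/179 + (146668 + 228123)) = -106688*((1/179)*(-149) + 374791) = -106688*(-149/179 + 374791) = -106688*67087440/179 = -7157424798720/179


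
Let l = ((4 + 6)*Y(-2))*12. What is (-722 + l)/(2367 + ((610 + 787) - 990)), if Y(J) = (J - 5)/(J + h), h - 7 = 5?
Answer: -403/1387 ≈ -0.29056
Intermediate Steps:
h = 12 (h = 7 + 5 = 12)
Y(J) = (-5 + J)/(12 + J) (Y(J) = (J - 5)/(J + 12) = (-5 + J)/(12 + J))
l = -84 (l = ((4 + 6)*((-5 - 2)/(12 - 2)))*12 = (10*(-7/10))*12 = -7*12 = -84)
(-722 + l)/(2367 + ((610 + 787) - 990)) = (-722 - 84)/(2367 + ((610 + 787) - 990)) = -806/(2367 + (1397 - 990)) = -806/(2367 + 407) = -806/2774 = -806*1/2774 = -403/1387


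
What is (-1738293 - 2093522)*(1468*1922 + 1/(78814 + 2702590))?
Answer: -30071012209547148775/2781404 ≈ -1.0811e+13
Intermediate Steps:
(-1738293 - 2093522)*(1468*1922 + 1/(78814 + 2702590)) = -3831815*(2821496 + 1/2781404) = -3831815*7847720260385/2781404 = -30071012209547148775/2781404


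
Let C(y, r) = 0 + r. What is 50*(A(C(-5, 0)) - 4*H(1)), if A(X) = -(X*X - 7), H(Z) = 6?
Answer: -850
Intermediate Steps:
C(y, r) = r
A(X) = 7 - X² (A(X) = -(X² - 7) = -(-7 + X²) = 7 - X²)
50*(A(C(-5, 0)) - 4*H(1)) = 50*((7 - 1*0²) - 4*6) = 50*((7 - 1*0) - 24) = 50*((7 + 0) - 24) = 50*(7 - 24) = 50*(-17) = -850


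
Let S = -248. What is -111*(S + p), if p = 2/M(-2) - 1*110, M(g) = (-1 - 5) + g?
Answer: 159063/4 ≈ 39766.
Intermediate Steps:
M(g) = -6 + g
p = -441/4 (p = 2/(-6 - 2) - 1*110 = 2/(-8) - 110 = 2*(-⅛) - 110 = -¼ - 110 = -441/4 ≈ -110.25)
-111*(S + p) = -111*(-248 - 441/4) = -111*(-1433/4) = 159063/4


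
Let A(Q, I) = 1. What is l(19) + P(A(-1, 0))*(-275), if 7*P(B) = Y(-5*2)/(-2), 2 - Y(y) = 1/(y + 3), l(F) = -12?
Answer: 2949/98 ≈ 30.092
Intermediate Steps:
Y(y) = 2 - 1/(3 + y) (Y(y) = 2 - 1/(y + 3) = 2 - 1/(3 + y))
P(B) = -15/98 (P(B) = (((5 + 2*(-5*2))/(3 - 5*2))/(-2))/7 = (((5 + 2*(-10))/(3 - 10))*(-½))/7 = (((5 - 20)/(-7))*(-½))/7 = (-⅐*(-15)*(-½))/7 = ((15/7)*(-½))/7 = (⅐)*(-15/14) = -15/98)
l(19) + P(A(-1, 0))*(-275) = -12 - 15/98*(-275) = -12 + 4125/98 = 2949/98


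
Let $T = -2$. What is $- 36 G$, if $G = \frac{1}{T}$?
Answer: $18$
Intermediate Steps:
$G = - \frac{1}{2}$ ($G = \frac{1}{-2} = - \frac{1}{2} \approx -0.5$)
$- 36 G = \left(-36\right) \left(- \frac{1}{2}\right) = 18$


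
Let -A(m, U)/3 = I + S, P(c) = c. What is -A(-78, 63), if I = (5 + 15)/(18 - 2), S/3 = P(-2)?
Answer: -57/4 ≈ -14.250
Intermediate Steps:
S = -6 (S = 3*(-2) = -6)
I = 5/4 (I = 20/16 = 20*(1/16) = 5/4 ≈ 1.2500)
A(m, U) = 57/4 (A(m, U) = -3*(5/4 - 6) = -3*(-19/4) = 57/4)
-A(-78, 63) = -1*57/4 = -57/4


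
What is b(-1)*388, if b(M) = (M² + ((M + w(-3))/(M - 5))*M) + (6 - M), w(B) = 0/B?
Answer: 9118/3 ≈ 3039.3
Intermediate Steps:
w(B) = 0
b(M) = 6 + M² - M + M²/(-5 + M) (b(M) = (M² + ((M + 0)/(M - 5))*M) + (6 - M) = (M² + (M/(-5 + M))*M) + (6 - M) = (M² + M²/(-5 + M)) + (6 - M) = 6 + M² - M + M²/(-5 + M))
b(-1)*388 = ((-30 + (-1)³ - 5*(-1)² + 11*(-1))/(-5 - 1))*388 = ((-30 - 1 - 5*1 - 11)/(-6))*388 = -(-30 - 1 - 5 - 11)/6*388 = -⅙*(-47)*388 = (47/6)*388 = 9118/3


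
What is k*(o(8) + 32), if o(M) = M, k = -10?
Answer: -400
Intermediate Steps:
k*(o(8) + 32) = -10*(8 + 32) = -10*40 = -400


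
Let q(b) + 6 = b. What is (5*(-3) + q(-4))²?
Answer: 625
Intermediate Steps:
q(b) = -6 + b
(5*(-3) + q(-4))² = (5*(-3) + (-6 - 4))² = (-15 - 10)² = (-25)² = 625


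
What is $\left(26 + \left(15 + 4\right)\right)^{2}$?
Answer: $2025$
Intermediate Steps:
$\left(26 + \left(15 + 4\right)\right)^{2} = \left(26 + 19\right)^{2} = 45^{2} = 2025$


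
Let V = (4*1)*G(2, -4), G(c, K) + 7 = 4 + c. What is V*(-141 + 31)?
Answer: 440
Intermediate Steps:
G(c, K) = -3 + c (G(c, K) = -7 + (4 + c) = -3 + c)
V = -4 (V = (4*1)*(-3 + 2) = 4*(-1) = -4)
V*(-141 + 31) = -4*(-141 + 31) = -4*(-110) = 440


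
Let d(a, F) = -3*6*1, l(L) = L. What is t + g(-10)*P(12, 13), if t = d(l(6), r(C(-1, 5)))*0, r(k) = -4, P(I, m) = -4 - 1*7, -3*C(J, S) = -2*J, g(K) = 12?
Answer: -132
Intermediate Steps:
C(J, S) = 2*J/3 (C(J, S) = -(-2)*J/3 = 2*J/3)
P(I, m) = -11 (P(I, m) = -4 - 7 = -11)
d(a, F) = -18 (d(a, F) = -18*1 = -18)
t = 0 (t = -18*0 = 0)
t + g(-10)*P(12, 13) = 0 + 12*(-11) = 0 - 132 = -132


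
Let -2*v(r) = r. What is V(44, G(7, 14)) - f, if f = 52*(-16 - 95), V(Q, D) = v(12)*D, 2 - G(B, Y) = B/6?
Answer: 5767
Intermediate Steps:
G(B, Y) = 2 - B/6
v(r) = -r/2
V(Q, D) = -6*D (V(Q, D) = (-½*12)*D = -6*D)
f = -5772 (f = 52*(-111) = -5772)
V(44, G(7, 14)) - f = -6*(2 - ⅙*7) - 1*(-5772) = -6*(2 - 7/6) + 5772 = -6*⅚ + 5772 = -5 + 5772 = 5767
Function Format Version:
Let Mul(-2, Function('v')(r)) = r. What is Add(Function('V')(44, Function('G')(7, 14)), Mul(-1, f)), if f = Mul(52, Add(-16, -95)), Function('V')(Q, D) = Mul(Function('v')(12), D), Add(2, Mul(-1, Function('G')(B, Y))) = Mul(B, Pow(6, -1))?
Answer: 5767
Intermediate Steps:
Function('G')(B, Y) = Add(2, Mul(Rational(-1, 6), B)) (Function('G')(B, Y) = Add(2, Mul(-1, Mul(B, Pow(6, -1)))) = Add(2, Mul(-1, Mul(B, Rational(1, 6)))) = Add(2, Mul(-1, Mul(Rational(1, 6), B))) = Add(2, Mul(Rational(-1, 6), B)))
Function('v')(r) = Mul(Rational(-1, 2), r)
Function('V')(Q, D) = Mul(-6, D) (Function('V')(Q, D) = Mul(Mul(Rational(-1, 2), 12), D) = Mul(-6, D))
f = -5772 (f = Mul(52, -111) = -5772)
Add(Function('V')(44, Function('G')(7, 14)), Mul(-1, f)) = Add(Mul(-6, Add(2, Mul(Rational(-1, 6), 7))), Mul(-1, -5772)) = Add(Mul(-6, Add(2, Rational(-7, 6))), 5772) = Add(Mul(-6, Rational(5, 6)), 5772) = Add(-5, 5772) = 5767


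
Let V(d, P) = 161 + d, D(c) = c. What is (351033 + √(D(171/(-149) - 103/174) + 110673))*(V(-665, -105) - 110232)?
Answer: -38871990288 - 18456*√74388515052822/4321 ≈ -3.8909e+10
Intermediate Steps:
(351033 + √(D(171/(-149) - 103/174) + 110673))*(V(-665, -105) - 110232) = (351033 + √((171/(-149) - 103/174) + 110673))*((161 - 665) - 110232) = (351033 + √((171*(-1/149) - 103*1/174) + 110673))*(-504 - 110232) = (351033 + √((-171/149 - 103/174) + 110673))*(-110736) = (351033 + √(-45101/25926 + 110673))*(-110736) = (351033 + √(2869263097/25926))*(-110736) = (351033 + √74388515052822/25926)*(-110736) = -38871990288 - 18456*√74388515052822/4321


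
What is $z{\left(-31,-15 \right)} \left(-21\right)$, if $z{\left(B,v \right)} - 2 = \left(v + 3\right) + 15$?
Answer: $-105$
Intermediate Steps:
$z{\left(B,v \right)} = 20 + v$ ($z{\left(B,v \right)} = 2 + \left(\left(v + 3\right) + 15\right) = 2 + \left(\left(3 + v\right) + 15\right) = 2 + \left(18 + v\right) = 20 + v$)
$z{\left(-31,-15 \right)} \left(-21\right) = \left(20 - 15\right) \left(-21\right) = 5 \left(-21\right) = -105$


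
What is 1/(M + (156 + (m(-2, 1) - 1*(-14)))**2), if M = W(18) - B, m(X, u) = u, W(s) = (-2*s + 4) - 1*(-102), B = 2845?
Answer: 1/26466 ≈ 3.7784e-5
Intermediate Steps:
W(s) = 106 - 2*s (W(s) = (4 - 2*s) + 102 = 106 - 2*s)
M = -2775 (M = (106 - 2*18) - 1*2845 = (106 - 36) - 2845 = 70 - 2845 = -2775)
1/(M + (156 + (m(-2, 1) - 1*(-14)))**2) = 1/(-2775 + (156 + (1 - 1*(-14)))**2) = 1/(-2775 + (156 + (1 + 14))**2) = 1/(-2775 + (156 + 15)**2) = 1/(-2775 + 171**2) = 1/(-2775 + 29241) = 1/26466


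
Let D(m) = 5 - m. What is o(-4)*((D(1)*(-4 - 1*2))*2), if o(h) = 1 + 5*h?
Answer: 912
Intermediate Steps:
o(-4)*((D(1)*(-4 - 1*2))*2) = (1 + 5*(-4))*(((5 - 1*1)*(-4 - 1*2))*2) = (1 - 20)*(((5 - 1)*(-4 - 2))*2) = -19*4*(-6)*2 = -(-456)*2 = -19*(-48) = 912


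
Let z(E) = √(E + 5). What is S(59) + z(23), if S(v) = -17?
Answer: -17 + 2*√7 ≈ -11.708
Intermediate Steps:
z(E) = √(5 + E)
S(59) + z(23) = -17 + √(5 + 23) = -17 + √28 = -17 + 2*√7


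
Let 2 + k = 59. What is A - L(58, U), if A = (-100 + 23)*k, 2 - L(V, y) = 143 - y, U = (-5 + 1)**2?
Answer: -4264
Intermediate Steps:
U = 16 (U = (-4)**2 = 16)
k = 57 (k = -2 + 59 = 57)
L(V, y) = -141 + y (L(V, y) = 2 - (143 - y) = 2 + (-143 + y) = -141 + y)
A = -4389 (A = (-100 + 23)*57 = -77*57 = -4389)
A - L(58, U) = -4389 - (-141 + 16) = -4389 - 1*(-125) = -4389 + 125 = -4264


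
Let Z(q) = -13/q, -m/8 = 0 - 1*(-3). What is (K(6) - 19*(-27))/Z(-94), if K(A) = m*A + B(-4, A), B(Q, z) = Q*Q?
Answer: 36190/13 ≈ 2783.8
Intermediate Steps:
B(Q, z) = Q**2
m = -24 (m = -8*(0 - 1*(-3)) = -8*(0 + 3) = -8*3 = -24)
K(A) = 16 - 24*A (K(A) = -24*A + (-4)**2 = -24*A + 16 = 16 - 24*A)
(K(6) - 19*(-27))/Z(-94) = ((16 - 24*6) - 19*(-27))/((-13/(-94))) = ((16 - 144) + 513)/((-13*(-1/94))) = (-128 + 513)/(13/94) = 385*(94/13) = 36190/13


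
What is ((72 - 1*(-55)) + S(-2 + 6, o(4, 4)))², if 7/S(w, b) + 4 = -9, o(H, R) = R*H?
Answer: 2702736/169 ≈ 15993.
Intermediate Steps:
o(H, R) = H*R
S(w, b) = -7/13 (S(w, b) = 7/(-4 - 9) = 7/(-13) = 7*(-1/13) = -7/13)
((72 - 1*(-55)) + S(-2 + 6, o(4, 4)))² = ((72 - 1*(-55)) - 7/13)² = ((72 + 55) - 7/13)² = (127 - 7/13)² = (1644/13)² = 2702736/169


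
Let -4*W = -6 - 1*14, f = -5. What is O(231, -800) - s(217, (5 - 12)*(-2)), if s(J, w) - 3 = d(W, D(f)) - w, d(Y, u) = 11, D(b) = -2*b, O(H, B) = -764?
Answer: -764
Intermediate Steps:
W = 5 (W = -(-6 - 1*14)/4 = -(-6 - 14)/4 = -¼*(-20) = 5)
s(J, w) = 14 - w (s(J, w) = 3 + (11 - w) = 14 - w)
O(231, -800) - s(217, (5 - 12)*(-2)) = -764 - (14 - (5 - 12)*(-2)) = -764 - (14 - (-7)*(-2)) = -764 - (14 - 1*14) = -764 - (14 - 14) = -764 - 1*0 = -764 + 0 = -764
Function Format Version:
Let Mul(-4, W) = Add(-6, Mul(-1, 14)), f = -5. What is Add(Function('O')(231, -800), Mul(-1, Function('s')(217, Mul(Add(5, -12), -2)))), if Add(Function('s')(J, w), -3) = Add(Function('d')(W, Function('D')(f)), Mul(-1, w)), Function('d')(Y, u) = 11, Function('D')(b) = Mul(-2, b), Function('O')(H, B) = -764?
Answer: -764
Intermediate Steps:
W = 5 (W = Mul(Rational(-1, 4), Add(-6, Mul(-1, 14))) = Mul(Rational(-1, 4), Add(-6, -14)) = Mul(Rational(-1, 4), -20) = 5)
Function('s')(J, w) = Add(14, Mul(-1, w)) (Function('s')(J, w) = Add(3, Add(11, Mul(-1, w))) = Add(14, Mul(-1, w)))
Add(Function('O')(231, -800), Mul(-1, Function('s')(217, Mul(Add(5, -12), -2)))) = Add(-764, Mul(-1, Add(14, Mul(-1, Mul(Add(5, -12), -2))))) = Add(-764, Mul(-1, Add(14, Mul(-1, Mul(-7, -2))))) = Add(-764, Mul(-1, Add(14, Mul(-1, 14)))) = Add(-764, Mul(-1, Add(14, -14))) = Add(-764, Mul(-1, 0)) = Add(-764, 0) = -764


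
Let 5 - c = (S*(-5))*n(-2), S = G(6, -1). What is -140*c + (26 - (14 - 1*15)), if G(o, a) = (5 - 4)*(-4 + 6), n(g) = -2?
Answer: 2127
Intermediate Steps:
G(o, a) = 2 (G(o, a) = 1*2 = 2)
S = 2
c = -15 (c = 5 - 2*(-5)*(-2) = 5 - (-10)*(-2) = 5 - 1*20 = 5 - 20 = -15)
-140*c + (26 - (14 - 1*15)) = -140*(-15) + (26 - (14 - 1*15)) = 2100 + (26 - (14 - 15)) = 2100 + (26 - 1*(-1)) = 2100 + (26 + 1) = 2100 + 27 = 2127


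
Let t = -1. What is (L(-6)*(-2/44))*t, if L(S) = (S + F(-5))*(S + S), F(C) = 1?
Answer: 30/11 ≈ 2.7273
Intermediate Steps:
L(S) = 2*S*(1 + S) (L(S) = (S + 1)*(S + S) = (1 + S)*(2*S) = 2*S*(1 + S))
(L(-6)*(-2/44))*t = ((2*(-6)*(1 - 6))*(-2/44))*(-1) = ((2*(-6)*(-5))*(-2*1/44))*(-1) = (60*(-1/22))*(-1) = -30/11*(-1) = 30/11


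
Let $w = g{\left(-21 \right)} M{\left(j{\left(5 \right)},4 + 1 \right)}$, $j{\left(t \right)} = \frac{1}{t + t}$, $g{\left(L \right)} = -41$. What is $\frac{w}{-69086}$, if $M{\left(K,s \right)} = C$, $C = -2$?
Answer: $- \frac{41}{34543} \approx -0.0011869$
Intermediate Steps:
$j{\left(t \right)} = \frac{1}{2 t}$
$M{\left(K,s \right)} = -2$
$w = 82$ ($w = \left(-41\right) \left(-2\right) = 82$)
$\frac{w}{-69086} = \frac{82}{-69086} = 82 \left(- \frac{1}{69086}\right) = - \frac{41}{34543}$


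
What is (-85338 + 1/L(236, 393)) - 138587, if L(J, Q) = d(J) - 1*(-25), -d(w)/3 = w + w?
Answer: -311479676/1391 ≈ -2.2393e+5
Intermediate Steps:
d(w) = -6*w (d(w) = -3*(w + w) = -6*w)
L(J, Q) = 25 - 6*J (L(J, Q) = -6*J - 1*(-25) = -6*J + 25 = 25 - 6*J)
(-85338 + 1/L(236, 393)) - 138587 = (-85338 + 1/(25 - 6*236)) - 138587 = (-85338 + 1/(25 - 1416)) - 138587 = (-85338 + 1/(-1391)) - 138587 = (-85338 - 1/1391) - 138587 = -118705159/1391 - 138587 = -311479676/1391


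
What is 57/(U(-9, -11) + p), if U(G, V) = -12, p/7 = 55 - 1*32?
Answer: 57/149 ≈ 0.38255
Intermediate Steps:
p = 161 (p = 7*(55 - 1*32) = 7*(55 - 32) = 7*23 = 161)
57/(U(-9, -11) + p) = 57/(-12 + 161) = 57/149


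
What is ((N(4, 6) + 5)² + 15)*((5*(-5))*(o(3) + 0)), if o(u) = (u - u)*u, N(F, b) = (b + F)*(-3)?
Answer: 0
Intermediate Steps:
N(F, b) = -3*F - 3*b (N(F, b) = (F + b)*(-3) = -3*F - 3*b)
o(u) = 0 (o(u) = 0*u = 0)
((N(4, 6) + 5)² + 15)*((5*(-5))*(o(3) + 0)) = (((-3*4 - 3*6) + 5)² + 15)*((5*(-5))*(0 + 0)) = (((-12 - 18) + 5)² + 15)*(-25*0) = ((-30 + 5)² + 15)*0 = ((-25)² + 15)*0 = (625 + 15)*0 = 640*0 = 0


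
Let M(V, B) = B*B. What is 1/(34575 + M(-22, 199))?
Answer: 1/74176 ≈ 1.3481e-5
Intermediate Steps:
M(V, B) = B²
1/(34575 + M(-22, 199)) = 1/(34575 + 199²) = 1/(34575 + 39601) = 1/74176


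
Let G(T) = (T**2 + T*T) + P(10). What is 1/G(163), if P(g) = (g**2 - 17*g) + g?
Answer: 1/53078 ≈ 1.8840e-5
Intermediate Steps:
P(g) = g**2 - 16*g
G(T) = -60 + 2*T**2 (G(T) = (T**2 + T*T) + 10*(-16 + 10) = (T**2 + T**2) + 10*(-6) = 2*T**2 - 60 = -60 + 2*T**2)
1/G(163) = 1/(-60 + 2*163**2) = 1/(-60 + 2*26569) = 1/(-60 + 53138) = 1/53078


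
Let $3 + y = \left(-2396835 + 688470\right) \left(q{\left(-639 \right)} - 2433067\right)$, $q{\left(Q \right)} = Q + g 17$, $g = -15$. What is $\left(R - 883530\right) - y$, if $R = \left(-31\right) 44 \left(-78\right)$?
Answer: $-4158094560900$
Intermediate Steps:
$q{\left(Q \right)} = -255 + Q$ ($q{\left(Q \right)} = Q - 255 = -255 + Q$)
$R = 106392$ ($R = \left(-1364\right) \left(-78\right) = 106392$)
$y = 4158093783762$ ($y = -3 + \left(-2396835 + 688470\right) \left(\left(-255 - 639\right) - 2433067\right) = -3 - 1708365 \left(-894 - 2433067\right) = -3 - -4158093783765 = -3 + 4158093783765 = 4158093783762$)
$\left(R - 883530\right) - y = \left(106392 - 883530\right) - 4158093783762 = -777138 - 4158093783762 = -4158094560900$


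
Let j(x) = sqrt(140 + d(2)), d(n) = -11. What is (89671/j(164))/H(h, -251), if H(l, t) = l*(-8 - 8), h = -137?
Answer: 89671*sqrt(129)/282768 ≈ 3.6018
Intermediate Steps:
j(x) = sqrt(129) (j(x) = sqrt(140 - 11) = sqrt(129))
H(l, t) = -16*l (H(l, t) = l*(-16) = -16*l)
(89671/j(164))/H(h, -251) = (89671/(sqrt(129)))/((-16*(-137))) = (89671*(sqrt(129)/129))/2192 = (89671*sqrt(129)/129)*(1/2192) = 89671*sqrt(129)/282768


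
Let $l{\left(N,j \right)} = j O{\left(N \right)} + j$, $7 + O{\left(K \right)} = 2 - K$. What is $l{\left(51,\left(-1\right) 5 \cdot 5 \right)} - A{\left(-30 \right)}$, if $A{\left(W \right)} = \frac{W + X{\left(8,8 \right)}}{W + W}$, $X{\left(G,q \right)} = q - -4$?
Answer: $\frac{13747}{10} \approx 1374.7$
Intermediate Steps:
$O{\left(K \right)} = -5 - K$ ($O{\left(K \right)} = -7 - \left(-2 + K\right) = -5 - K$)
$X{\left(G,q \right)} = 4 + q$ ($X{\left(G,q \right)} = q + 4 = 4 + q$)
$l{\left(N,j \right)} = j + j \left(-5 - N\right)$ ($l{\left(N,j \right)} = j \left(-5 - N\right) + j = j + j \left(-5 - N\right)$)
$A{\left(W \right)} = \frac{12 + W}{2 W}$ ($A{\left(W \right)} = \frac{W + \left(4 + 8\right)}{W + W} = \frac{W + 12}{2 W} = \left(12 + W\right) \frac{1}{2 W} = \frac{12 + W}{2 W}$)
$l{\left(51,\left(-1\right) 5 \cdot 5 \right)} - A{\left(-30 \right)} = - \left(-1\right) 5 \cdot 5 \left(4 + 51\right) - \frac{12 - 30}{2 \left(-30\right)} = \left(-1\right) \left(\left(-5\right) 5\right) 55 - \frac{1}{2} \left(- \frac{1}{30}\right) \left(-18\right) = \left(-1\right) \left(-25\right) 55 - \frac{3}{10} = 1375 - \frac{3}{10} = \frac{13747}{10}$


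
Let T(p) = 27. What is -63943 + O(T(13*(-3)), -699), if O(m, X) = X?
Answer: -64642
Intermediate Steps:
-63943 + O(T(13*(-3)), -699) = -63943 - 699 = -64642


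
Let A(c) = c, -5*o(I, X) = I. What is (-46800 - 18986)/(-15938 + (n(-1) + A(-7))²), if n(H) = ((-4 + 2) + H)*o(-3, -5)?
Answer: 822325/198257 ≈ 4.1478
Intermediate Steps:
o(I, X) = -I/5
n(H) = -6/5 + 3*H/5 (n(H) = ((-4 + 2) + H)*(-⅕*(-3)) = (-2 + H)*(⅗) = -6/5 + 3*H/5)
(-46800 - 18986)/(-15938 + (n(-1) + A(-7))²) = (-46800 - 18986)/(-15938 + ((-6/5 + (⅗)*(-1)) - 7)²) = -65786/(-15938 + ((-6/5 - ⅗) - 7)²) = -65786/(-15938 + (-9/5 - 7)²) = -65786/(-15938 + (-44/5)²) = -65786/(-15938 + 1936/25) = -65786/(-396514/25) = -65786*(-25/396514) = 822325/198257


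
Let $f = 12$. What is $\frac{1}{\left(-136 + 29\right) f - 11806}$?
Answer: $- \frac{1}{13090} \approx -7.6394 \cdot 10^{-5}$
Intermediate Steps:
$\frac{1}{\left(-136 + 29\right) f - 11806} = \frac{1}{\left(-136 + 29\right) 12 - 11806} = \frac{1}{\left(-107\right) 12 - 11806} = \frac{1}{-1284 - 11806} = \frac{1}{-13090} = - \frac{1}{13090}$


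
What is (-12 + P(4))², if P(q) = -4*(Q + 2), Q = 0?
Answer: 400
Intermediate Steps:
P(q) = -8 (P(q) = -4*(0 + 2) = -4*2 = -8)
(-12 + P(4))² = (-12 - 8)² = (-20)² = 400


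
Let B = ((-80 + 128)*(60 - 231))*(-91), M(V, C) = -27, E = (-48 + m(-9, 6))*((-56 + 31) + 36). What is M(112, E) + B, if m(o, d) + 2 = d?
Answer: 746901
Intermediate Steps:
m(o, d) = -2 + d
E = -484 (E = (-48 + (-2 + 6))*((-56 + 31) + 36) = (-48 + 4)*(-25 + 36) = -44*11 = -484)
B = 746928 (B = (48*(-171))*(-91) = -8208*(-91) = 746928)
M(112, E) + B = -27 + 746928 = 746901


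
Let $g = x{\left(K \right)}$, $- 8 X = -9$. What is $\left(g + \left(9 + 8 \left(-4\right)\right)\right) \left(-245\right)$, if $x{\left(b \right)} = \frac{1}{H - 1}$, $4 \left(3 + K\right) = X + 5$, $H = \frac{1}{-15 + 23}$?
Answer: $5915$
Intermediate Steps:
$X = \frac{9}{8}$ ($X = \left(- \frac{1}{8}\right) \left(-9\right) = \frac{9}{8} \approx 1.125$)
$H = \frac{1}{8} \approx 0.125$
$K = - \frac{47}{32}$ ($K = -3 + \frac{\frac{9}{8} + 5}{4} = -3 + \frac{1}{4} \cdot \frac{49}{8} = -3 + \frac{49}{32} = - \frac{47}{32} \approx -1.4688$)
$x{\left(b \right)} = - \frac{8}{7}$ ($x{\left(b \right)} = \frac{1}{\frac{1}{8} - 1} = \frac{1}{- \frac{7}{8}} = - \frac{8}{7}$)
$g = - \frac{8}{7} \approx -1.1429$
$\left(g + \left(9 + 8 \left(-4\right)\right)\right) \left(-245\right) = \left(- \frac{8}{7} + \left(9 + 8 \left(-4\right)\right)\right) \left(-245\right) = \left(- \frac{8}{7} + \left(9 - 32\right)\right) \left(-245\right) = \left(- \frac{8}{7} - 23\right) \left(-245\right) = \left(- \frac{169}{7}\right) \left(-245\right) = 5915$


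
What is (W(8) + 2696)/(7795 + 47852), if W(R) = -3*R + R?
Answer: 2680/55647 ≈ 0.048161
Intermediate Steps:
W(R) = -2*R
(W(8) + 2696)/(7795 + 47852) = (-2*8 + 2696)/(7795 + 47852) = (-16 + 2696)/55647 = 2680*(1/55647) = 2680/55647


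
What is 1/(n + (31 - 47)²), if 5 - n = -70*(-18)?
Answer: -1/999 ≈ -0.0010010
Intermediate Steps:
n = -1255 (n = 5 - (-70)*(-18) = 5 - 1*1260 = 5 - 1260 = -1255)
1/(n + (31 - 47)²) = 1/(-1255 + (31 - 47)²) = 1/(-1255 + (-16)²) = 1/(-1255 + 256) = 1/(-999) = -1/999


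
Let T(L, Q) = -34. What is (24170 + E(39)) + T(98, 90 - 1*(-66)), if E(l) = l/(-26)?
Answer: 48269/2 ≈ 24135.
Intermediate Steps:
E(l) = -l/26 (E(l) = l*(-1/26) = -l/26)
(24170 + E(39)) + T(98, 90 - 1*(-66)) = (24170 - 1/26*39) - 34 = (24170 - 3/2) - 34 = 48337/2 - 34 = 48269/2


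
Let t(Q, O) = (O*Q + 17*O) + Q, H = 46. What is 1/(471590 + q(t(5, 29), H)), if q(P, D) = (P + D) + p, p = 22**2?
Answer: 1/472763 ≈ 2.1152e-6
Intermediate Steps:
p = 484
t(Q, O) = Q + 17*O + O*Q (t(Q, O) = (17*O + O*Q) + Q = Q + 17*O + O*Q)
q(P, D) = 484 + D + P (q(P, D) = (P + D) + 484 = (D + P) + 484 = 484 + D + P)
1/(471590 + q(t(5, 29), H)) = 1/(471590 + (484 + 46 + (5 + 17*29 + 29*5))) = 1/(471590 + (484 + 46 + (5 + 493 + 145))) = 1/(471590 + (484 + 46 + 643)) = 1/(471590 + 1173) = 1/472763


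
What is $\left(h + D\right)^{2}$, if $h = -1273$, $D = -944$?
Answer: $4915089$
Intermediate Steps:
$\left(h + D\right)^{2} = \left(-1273 - 944\right)^{2} = \left(-2217\right)^{2} = 4915089$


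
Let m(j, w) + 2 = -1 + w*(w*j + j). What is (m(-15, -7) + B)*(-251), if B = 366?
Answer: 67017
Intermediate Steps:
m(j, w) = -3 + w*(j + j*w) (m(j, w) = -2 + (-1 + w*(w*j + j)) = -2 + (-1 + w*(j*w + j)) = -2 + (-1 + w*(j + j*w)) = -3 + w*(j + j*w))
(m(-15, -7) + B)*(-251) = ((-3 - 15*(-7) - 15*(-7)**2) + 366)*(-251) = ((-3 + 105 - 15*49) + 366)*(-251) = ((-3 + 105 - 735) + 366)*(-251) = (-633 + 366)*(-251) = -267*(-251) = 67017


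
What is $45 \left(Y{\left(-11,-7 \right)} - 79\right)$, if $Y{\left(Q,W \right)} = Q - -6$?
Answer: $-3780$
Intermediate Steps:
$Y{\left(Q,W \right)} = 6 + Q$ ($Y{\left(Q,W \right)} = Q + 6 = 6 + Q$)
$45 \left(Y{\left(-11,-7 \right)} - 79\right) = 45 \left(\left(6 - 11\right) - 79\right) = 45 \left(-5 - 79\right) = 45 \left(-84\right) = -3780$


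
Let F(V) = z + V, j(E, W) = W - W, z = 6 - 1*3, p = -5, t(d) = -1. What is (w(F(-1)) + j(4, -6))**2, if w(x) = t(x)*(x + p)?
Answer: 9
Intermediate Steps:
z = 3 (z = 6 - 3 = 3)
j(E, W) = 0
F(V) = 3 + V
w(x) = 5 - x (w(x) = -(x - 5) = -(-5 + x) = 5 - x)
(w(F(-1)) + j(4, -6))**2 = ((5 - (3 - 1)) + 0)**2 = ((5 - 1*2) + 0)**2 = ((5 - 2) + 0)**2 = (3 + 0)**2 = 3**2 = 9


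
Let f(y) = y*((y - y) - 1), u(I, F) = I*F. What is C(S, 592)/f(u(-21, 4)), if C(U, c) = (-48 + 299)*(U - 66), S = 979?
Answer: 229163/84 ≈ 2728.1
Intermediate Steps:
u(I, F) = F*I
C(U, c) = -16566 + 251*U (C(U, c) = 251*(-66 + U) = -16566 + 251*U)
f(y) = -y (f(y) = y*(0 - 1) = y*(-1) = -y)
C(S, 592)/f(u(-21, 4)) = (-16566 + 251*979)/((-4*(-21))) = (-16566 + 245729)/((-1*(-84))) = 229163/84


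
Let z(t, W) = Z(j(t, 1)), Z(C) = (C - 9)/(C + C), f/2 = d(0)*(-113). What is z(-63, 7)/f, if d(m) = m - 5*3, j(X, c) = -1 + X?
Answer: 73/433920 ≈ 0.00016823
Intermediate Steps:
d(m) = -15 + m (d(m) = m - 15 = -15 + m)
f = 3390 (f = 2*((-15 + 0)*(-113)) = 2*(-15*(-113)) = 2*1695 = 3390)
Z(C) = (-9 + C)/(2*C) (Z(C) = (-9 + C)/((2*C)) = (-9 + C)*(1/(2*C)) = (-9 + C)/(2*C))
z(t, W) = (-10 + t)/(2*(-1 + t)) (z(t, W) = (-9 + (-1 + t))/(2*(-1 + t)) = (-10 + t)/(2*(-1 + t)))
z(-63, 7)/f = ((-10 - 63)/(2*(-1 - 63)))/3390 = ((½)*(-73)/(-64))*(1/3390) = ((½)*(-1/64)*(-73))*(1/3390) = (73/128)*(1/3390) = 73/433920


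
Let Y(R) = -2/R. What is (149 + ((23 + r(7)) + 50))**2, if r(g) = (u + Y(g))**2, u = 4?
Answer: 133494916/2401 ≈ 55600.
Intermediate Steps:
r(g) = (4 - 2/g)**2
(149 + ((23 + r(7)) + 50))**2 = (149 + ((23 + (4 - 2/7)**2) + 50))**2 = (149 + ((23 + (26/7)**2) + 50))**2 = (149 + ((23 + 676/49) + 50))**2 = (149 + (1803/49 + 50))**2 = (149 + 4253/49)**2 = (11554/49)**2 = 133494916/2401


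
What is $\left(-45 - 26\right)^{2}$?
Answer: $5041$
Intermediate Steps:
$\left(-45 - 26\right)^{2} = \left(-71\right)^{2} = 5041$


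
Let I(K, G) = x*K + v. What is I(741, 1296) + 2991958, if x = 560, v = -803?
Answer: 3406115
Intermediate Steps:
I(K, G) = -803 + 560*K (I(K, G) = 560*K - 803 = -803 + 560*K)
I(741, 1296) + 2991958 = (-803 + 560*741) + 2991958 = (-803 + 414960) + 2991958 = 414157 + 2991958 = 3406115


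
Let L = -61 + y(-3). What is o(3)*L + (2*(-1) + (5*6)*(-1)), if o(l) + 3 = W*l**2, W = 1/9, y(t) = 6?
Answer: 78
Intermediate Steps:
W = 1/9 ≈ 0.11111
L = -55 (L = -61 + 6 = -55)
o(l) = -3 + l**2/9
o(3)*L + (2*(-1) + (5*6)*(-1)) = (-3 + (1/9)*3**2)*(-55) + (2*(-1) + (5*6)*(-1)) = (-3 + (1/9)*9)*(-55) + (-2 + 30*(-1)) = (-3 + 1)*(-55) + (-2 - 30) = -2*(-55) - 32 = 110 - 32 = 78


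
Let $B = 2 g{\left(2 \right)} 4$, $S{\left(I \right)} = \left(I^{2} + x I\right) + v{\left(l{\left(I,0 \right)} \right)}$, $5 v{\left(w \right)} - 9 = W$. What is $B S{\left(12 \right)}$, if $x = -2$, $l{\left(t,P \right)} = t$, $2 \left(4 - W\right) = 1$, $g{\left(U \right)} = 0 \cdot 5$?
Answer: $0$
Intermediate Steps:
$g{\left(U \right)} = 0$
$W = \frac{7}{2}$ ($W = 4 - \frac{1}{2} = \frac{7}{2} \approx 3.5$)
$v{\left(w \right)} = \frac{5}{2}$ ($v{\left(w \right)} = \frac{9}{5} + \frac{1}{5} \cdot \frac{7}{2} = \frac{9}{5} + \frac{7}{10} = \frac{5}{2}$)
$S{\left(I \right)} = \frac{5}{2} + I^{2} - 2 I$ ($S{\left(I \right)} = \left(I^{2} - 2 I\right) + \frac{5}{2} = \frac{5}{2} + I^{2} - 2 I$)
$B = 0$ ($B = 2 \cdot 0 \cdot 4 = 0 \cdot 4 = 0$)
$B S{\left(12 \right)} = 0 \left(\frac{5}{2} + 12^{2} - 24\right) = 0 \left(\frac{5}{2} + 144 - 24\right) = 0 \cdot \frac{245}{2} = 0$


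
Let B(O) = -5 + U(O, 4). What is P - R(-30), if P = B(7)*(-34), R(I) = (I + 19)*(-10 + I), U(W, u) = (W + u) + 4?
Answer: -780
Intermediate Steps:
U(W, u) = 4 + W + u
R(I) = (-10 + I)*(19 + I) (R(I) = (19 + I)*(-10 + I) = (-10 + I)*(19 + I))
B(O) = 3 + O (B(O) = -5 + (4 + O + 4) = -5 + (8 + O) = 3 + O)
P = -340 (P = (3 + 7)*(-34) = 10*(-34) = -340)
P - R(-30) = -340 - (-190 + (-30)² + 9*(-30)) = -340 - (-190 + 900 - 270) = -340 - 1*440 = -340 - 440 = -780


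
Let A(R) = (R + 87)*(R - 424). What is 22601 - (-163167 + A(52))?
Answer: 237476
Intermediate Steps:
A(R) = (-424 + R)*(87 + R) (A(R) = (87 + R)*(-424 + R) = (-424 + R)*(87 + R))
22601 - (-163167 + A(52)) = 22601 - (-163167 + (-36888 + 52² - 337*52)) = 22601 - (-163167 + (-36888 + 2704 - 17524)) = 22601 - (-163167 - 51708) = 22601 - 1*(-214875) = 22601 + 214875 = 237476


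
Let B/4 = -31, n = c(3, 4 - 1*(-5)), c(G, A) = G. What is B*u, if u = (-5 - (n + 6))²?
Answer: -24304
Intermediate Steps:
n = 3
u = 196 (u = (-5 - (3 + 6))² = (-5 - 1*9)² = (-5 - 9)² = (-14)² = 196)
B = -124 (B = 4*(-31) = -124)
B*u = -124*196 = -24304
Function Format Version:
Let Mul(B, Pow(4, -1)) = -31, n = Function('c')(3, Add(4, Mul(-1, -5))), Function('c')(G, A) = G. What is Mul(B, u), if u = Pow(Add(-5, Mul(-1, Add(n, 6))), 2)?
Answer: -24304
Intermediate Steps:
n = 3
u = 196 (u = Pow(Add(-5, Mul(-1, Add(3, 6))), 2) = Pow(Add(-5, Mul(-1, 9)), 2) = Pow(Add(-5, -9), 2) = Pow(-14, 2) = 196)
B = -124 (B = Mul(4, -31) = -124)
Mul(B, u) = Mul(-124, 196) = -24304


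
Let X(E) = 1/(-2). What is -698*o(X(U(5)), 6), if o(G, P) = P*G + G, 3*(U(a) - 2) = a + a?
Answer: 2443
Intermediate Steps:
U(a) = 2 + 2*a/3 (U(a) = 2 + (a + a)/3 = 2 + (2*a)/3 = 2 + 2*a/3)
X(E) = -1/2
o(G, P) = G + G*P (o(G, P) = G*P + G = G + G*P)
-698*o(X(U(5)), 6) = -(-349)*(1 + 6) = -(-349)*7 = -698*(-7/2) = 2443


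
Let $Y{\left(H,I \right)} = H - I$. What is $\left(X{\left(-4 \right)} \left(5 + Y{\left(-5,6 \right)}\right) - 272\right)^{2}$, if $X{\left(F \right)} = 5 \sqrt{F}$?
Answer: $70384 + 32640 i \approx 70384.0 + 32640.0 i$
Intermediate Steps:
$\left(X{\left(-4 \right)} \left(5 + Y{\left(-5,6 \right)}\right) - 272\right)^{2} = \left(5 \sqrt{-4} \left(5 - 11\right) - 272\right)^{2} = \left(5 \cdot 2 i \left(5 - 11\right) - 272\right)^{2} = \left(10 i \left(5 - 11\right) - 272\right)^{2} = \left(10 i \left(-6\right) - 272\right)^{2} = \left(- 60 i - 272\right)^{2} = \left(-272 - 60 i\right)^{2}$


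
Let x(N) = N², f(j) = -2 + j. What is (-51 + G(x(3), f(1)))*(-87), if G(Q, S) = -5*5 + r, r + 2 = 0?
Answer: 6786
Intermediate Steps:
r = -2 (r = -2 + 0 = -2)
G(Q, S) = -27 (G(Q, S) = -5*5 - 2 = -25 - 2 = -27)
(-51 + G(x(3), f(1)))*(-87) = (-51 - 27)*(-87) = -78*(-87) = 6786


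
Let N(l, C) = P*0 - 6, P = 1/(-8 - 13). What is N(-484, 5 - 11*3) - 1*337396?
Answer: -337402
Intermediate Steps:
P = -1/21 (P = 1/(-21) = -1/21 ≈ -0.047619)
N(l, C) = -6 (N(l, C) = -1/21*0 - 6 = 0 - 6 = -6)
N(-484, 5 - 11*3) - 1*337396 = -6 - 1*337396 = -6 - 337396 = -337402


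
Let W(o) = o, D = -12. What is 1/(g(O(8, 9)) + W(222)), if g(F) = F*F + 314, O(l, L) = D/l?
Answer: 4/2153 ≈ 0.0018579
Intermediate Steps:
O(l, L) = -12/l
g(F) = 314 + F**2 (g(F) = F**2 + 314 = 314 + F**2)
1/(g(O(8, 9)) + W(222)) = 1/((314 + (-12/8)**2) + 222) = 1/((314 + (-12*1/8)**2) + 222) = 1/((314 + (-3/2)**2) + 222) = 1/((314 + 9/4) + 222) = 1/(1265/4 + 222) = 1/(2153/4) = 4/2153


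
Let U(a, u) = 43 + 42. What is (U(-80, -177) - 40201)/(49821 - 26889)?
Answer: -3343/1911 ≈ -1.7493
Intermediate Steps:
U(a, u) = 85
(U(-80, -177) - 40201)/(49821 - 26889) = (85 - 40201)/(49821 - 26889) = -40116/22932 = -40116*1/22932 = -3343/1911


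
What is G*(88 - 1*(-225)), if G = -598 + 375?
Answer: -69799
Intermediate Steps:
G = -223
G*(88 - 1*(-225)) = -223*(88 - 1*(-225)) = -223*(88 + 225) = -223*313 = -69799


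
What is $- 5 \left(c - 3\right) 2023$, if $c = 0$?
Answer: $30345$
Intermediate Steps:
$- 5 \left(c - 3\right) 2023 = - 5 \left(0 - 3\right) 2023 = \left(-5\right) \left(-3\right) 2023 = 15 \cdot 2023 = 30345$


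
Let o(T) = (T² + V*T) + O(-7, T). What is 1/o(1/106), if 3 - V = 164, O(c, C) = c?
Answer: -11236/95717 ≈ -0.11739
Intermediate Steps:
V = -161 (V = 3 - 1*164 = 3 - 164 = -161)
o(T) = -7 + T² - 161*T (o(T) = (T² - 161*T) - 7 = -7 + T² - 161*T)
1/o(1/106) = 1/(-7 + (1/106)² - 161/106) = 1/(-7 + (1/106)² - 161*1/106) = 1/(-7 + 1/11236 - 161/106) = 1/(-95717/11236) = -11236/95717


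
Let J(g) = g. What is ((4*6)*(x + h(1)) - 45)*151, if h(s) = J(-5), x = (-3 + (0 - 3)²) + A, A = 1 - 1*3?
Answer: -10419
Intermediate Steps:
A = -2 (A = 1 - 3 = -2)
x = 4 (x = (-3 + (0 - 3)²) - 2 = (-3 + (-3)²) - 2 = (-3 + 9) - 2 = 6 - 2 = 4)
h(s) = -5
((4*6)*(x + h(1)) - 45)*151 = ((4*6)*(4 - 5) - 45)*151 = (24*(-1) - 45)*151 = (-24 - 45)*151 = -69*151 = -10419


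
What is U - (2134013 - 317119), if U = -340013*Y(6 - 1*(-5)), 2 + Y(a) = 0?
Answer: -1136868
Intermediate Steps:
Y(a) = -2 (Y(a) = -2 + 0 = -2)
U = 680026 (U = -340013*(-2) = 680026)
U - (2134013 - 317119) = 680026 - (2134013 - 317119) = 680026 - 1*1816894 = 680026 - 1816894 = -1136868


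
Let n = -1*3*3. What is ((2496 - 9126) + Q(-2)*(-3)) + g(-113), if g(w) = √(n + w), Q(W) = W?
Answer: -6624 + I*√122 ≈ -6624.0 + 11.045*I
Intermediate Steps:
n = -9 (n = -3*3 = -9)
g(w) = √(-9 + w)
((2496 - 9126) + Q(-2)*(-3)) + g(-113) = ((2496 - 9126) - 2*(-3)) + √(-9 - 113) = (-6630 + 6) + √(-122) = -6624 + I*√122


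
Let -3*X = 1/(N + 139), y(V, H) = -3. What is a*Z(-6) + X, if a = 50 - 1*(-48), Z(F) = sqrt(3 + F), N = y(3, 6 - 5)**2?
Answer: -1/444 + 98*I*sqrt(3) ≈ -0.0022523 + 169.74*I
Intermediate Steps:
N = 9 (N = (-3)**2 = 9)
a = 98 (a = 50 + 48 = 98)
X = -1/444 (X = -1/(3*(9 + 139)) = -1/3/148 = -1/3*1/148 = -1/444 ≈ -0.0022523)
a*Z(-6) + X = 98*sqrt(3 - 6) - 1/444 = 98*sqrt(-3) - 1/444 = 98*(I*sqrt(3)) - 1/444 = 98*I*sqrt(3) - 1/444 = -1/444 + 98*I*sqrt(3)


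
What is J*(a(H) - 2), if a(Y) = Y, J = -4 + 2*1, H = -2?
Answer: 8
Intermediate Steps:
J = -2 (J = -4 + 2 = -2)
J*(a(H) - 2) = -2*(-2 - 2) = -2*(-4) = 8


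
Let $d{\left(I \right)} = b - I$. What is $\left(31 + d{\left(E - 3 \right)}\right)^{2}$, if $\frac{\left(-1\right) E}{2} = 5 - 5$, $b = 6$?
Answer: $1600$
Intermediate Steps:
$E = 0$ ($E = - 2 \left(5 - 5\right) = \left(-2\right) 0 = 0$)
$d{\left(I \right)} = 6 - I$
$\left(31 + d{\left(E - 3 \right)}\right)^{2} = \left(31 + \left(6 - \left(0 - 3\right)\right)\right)^{2} = \left(31 + \left(6 - -3\right)\right)^{2} = \left(31 + \left(6 + 3\right)\right)^{2} = \left(31 + 9\right)^{2} = 40^{2} = 1600$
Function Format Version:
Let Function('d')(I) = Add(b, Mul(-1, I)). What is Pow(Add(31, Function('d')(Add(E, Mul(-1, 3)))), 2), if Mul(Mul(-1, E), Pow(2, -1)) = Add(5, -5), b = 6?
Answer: 1600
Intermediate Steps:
E = 0 (E = Mul(-2, Add(5, -5)) = Mul(-2, 0) = 0)
Function('d')(I) = Add(6, Mul(-1, I))
Pow(Add(31, Function('d')(Add(E, Mul(-1, 3)))), 2) = Pow(Add(31, Add(6, Mul(-1, Add(0, Mul(-1, 3))))), 2) = Pow(Add(31, Add(6, Mul(-1, Add(0, -3)))), 2) = Pow(Add(31, Add(6, Mul(-1, -3))), 2) = Pow(Add(31, Add(6, 3)), 2) = Pow(Add(31, 9), 2) = Pow(40, 2) = 1600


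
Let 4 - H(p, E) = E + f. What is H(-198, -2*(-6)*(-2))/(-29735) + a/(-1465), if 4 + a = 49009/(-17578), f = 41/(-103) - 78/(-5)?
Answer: 331499040091/78870074737850 ≈ 0.0042031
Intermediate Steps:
f = 7829/515 (f = 41*(-1/103) - 78*(-1/5) = -41/103 + 78/5 = 7829/515 ≈ 15.202)
H(p, E) = -5769/515 - E (H(p, E) = 4 - (E + 7829/515) = 4 - (7829/515 + E) = 4 + (-7829/515 - E) = -5769/515 - E)
a = -119321/17578 (a = -4 + 49009/(-17578) = -4 + 49009*(-1/17578) = -4 - 49009/17578 = -119321/17578 ≈ -6.7881)
H(-198, -2*(-6)*(-2))/(-29735) + a/(-1465) = (-5769/515 - (-2*(-6))*(-2))/(-29735) - 119321/17578/(-1465) = (-5769/515 - 12*(-2))*(-1/29735) - 119321/17578*(-1/1465) = (-5769/515 - 1*(-24))*(-1/29735) + 119321/25751770 = (-5769/515 + 24)*(-1/29735) + 119321/25751770 = (6591/515)*(-1/29735) + 119321/25751770 = -6591/15313525 + 119321/25751770 = 331499040091/78870074737850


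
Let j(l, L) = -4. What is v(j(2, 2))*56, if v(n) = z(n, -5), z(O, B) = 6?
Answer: 336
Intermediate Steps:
v(n) = 6
v(j(2, 2))*56 = 6*56 = 336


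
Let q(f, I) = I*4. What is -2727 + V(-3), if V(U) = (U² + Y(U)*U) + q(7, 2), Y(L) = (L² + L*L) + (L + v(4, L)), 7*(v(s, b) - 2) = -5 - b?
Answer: -19321/7 ≈ -2760.1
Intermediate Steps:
v(s, b) = 9/7 - b/7 (v(s, b) = 2 + (-5 - b)/7 = 2 + (-5/7 - b/7) = 9/7 - b/7)
q(f, I) = 4*I
Y(L) = 9/7 + 2*L² + 6*L/7 (Y(L) = (L² + L*L) + (L + (9/7 - L/7)) = (L² + L²) + (9/7 + 6*L/7) = 2*L² + (9/7 + 6*L/7) = 9/7 + 2*L² + 6*L/7)
V(U) = 8 + U² + U*(9/7 + 2*U² + 6*U/7) (V(U) = (U² + (9/7 + 2*U² + 6*U/7)*U) + 4*2 = (U² + U*(9/7 + 2*U² + 6*U/7)) + 8 = 8 + U² + U*(9/7 + 2*U² + 6*U/7))
-2727 + V(-3) = -2727 + (8 + 2*(-3)³ + (9/7)*(-3) + (13/7)*(-3)²) = -2727 + (8 + 2*(-27) - 27/7 + (13/7)*9) = -2727 + (8 - 54 - 27/7 + 117/7) = -2727 - 232/7 = -19321/7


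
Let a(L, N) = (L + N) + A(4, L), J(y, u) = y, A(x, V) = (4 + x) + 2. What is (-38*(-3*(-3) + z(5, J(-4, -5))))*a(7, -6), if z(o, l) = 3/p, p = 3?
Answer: -4180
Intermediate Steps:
A(x, V) = 6 + x
z(o, l) = 1 (z(o, l) = 3/3 = 3*(⅓) = 1)
a(L, N) = 10 + L + N (a(L, N) = (L + N) + (6 + 4) = (L + N) + 10 = 10 + L + N)
(-38*(-3*(-3) + z(5, J(-4, -5))))*a(7, -6) = (-38*(-3*(-3) + 1))*(10 + 7 - 6) = -38*(9 + 1)*11 = -38*10*11 = -380*11 = -4180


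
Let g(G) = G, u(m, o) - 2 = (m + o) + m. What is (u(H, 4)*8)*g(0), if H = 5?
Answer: 0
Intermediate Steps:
u(m, o) = 2 + o + 2*m (u(m, o) = 2 + ((m + o) + m) = 2 + (o + 2*m) = 2 + o + 2*m)
(u(H, 4)*8)*g(0) = ((2 + 4 + 2*5)*8)*0 = ((2 + 4 + 10)*8)*0 = (16*8)*0 = 128*0 = 0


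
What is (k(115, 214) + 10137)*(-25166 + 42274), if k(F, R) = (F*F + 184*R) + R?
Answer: 1076982816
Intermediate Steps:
k(F, R) = F² + 185*R (k(F, R) = (F² + 184*R) + R = F² + 185*R)
(k(115, 214) + 10137)*(-25166 + 42274) = ((115² + 185*214) + 10137)*(-25166 + 42274) = ((13225 + 39590) + 10137)*17108 = (52815 + 10137)*17108 = 62952*17108 = 1076982816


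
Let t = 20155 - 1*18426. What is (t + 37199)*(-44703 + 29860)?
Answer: -577808304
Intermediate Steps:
t = 1729 (t = 20155 - 18426 = 1729)
(t + 37199)*(-44703 + 29860) = (1729 + 37199)*(-44703 + 29860) = 38928*(-14843) = -577808304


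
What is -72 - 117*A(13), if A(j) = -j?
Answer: 1449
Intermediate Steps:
-72 - 117*A(13) = -72 - (-117)*13 = -72 - 117*(-13) = -72 + 1521 = 1449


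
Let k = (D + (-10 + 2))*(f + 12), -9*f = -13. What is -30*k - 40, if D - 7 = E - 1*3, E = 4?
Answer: -40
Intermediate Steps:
f = 13/9 (f = -⅑*(-13) = 13/9 ≈ 1.4444)
D = 8 (D = 7 + (4 - 1*3) = 7 + (4 - 3) = 7 + 1 = 8)
k = 0 (k = (8 + (-10 + 2))*(13/9 + 12) = (8 - 8)*(121/9) = 0*(121/9) = 0)
-30*k - 40 = -30*0 - 40 = 0 - 40 = -40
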